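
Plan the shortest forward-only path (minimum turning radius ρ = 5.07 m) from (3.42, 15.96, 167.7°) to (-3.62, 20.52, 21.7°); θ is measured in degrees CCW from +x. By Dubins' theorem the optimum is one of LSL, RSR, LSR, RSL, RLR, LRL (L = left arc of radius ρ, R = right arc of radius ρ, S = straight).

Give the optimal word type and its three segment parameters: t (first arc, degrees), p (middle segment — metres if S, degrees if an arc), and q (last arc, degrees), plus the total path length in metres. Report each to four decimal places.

LRL: t = 77.9436°, p = 253.5965°, q = 29.6529°, L = 31.9613 m

Let ψ = atan2(Δy, Δx) = atan2(4.56, -7.04) = 147.0678° be the start→goal bearing.
Normalize: d = |goal − start| / ρ = 8.387801/5.07 = 1.654399, α = (θ_start − ψ) mod 360° = 20.6322° = 0.360100 rad, β = (θ_goal − ψ) mod 360° = 234.6322° = 4.095105 rad.
Common terms: sin α = 0.352368, cos α = 0.935861, sin β = -0.815454, cos β = -0.578823, cos(α−β) = -0.829038, d² = 2.737035. Work in radians in the unit-radius frame; every candidate has L = ρ·(t + p + q).
LSL: p² = 2 + d² − 2cos(α−β) + 2d(sin α − sin β) = 10.259195; p = √p² = 3.202998; φ = atan2(cos β − cos α, d + sin α − sin β) = -0.492574 rad; t = (φ − α) mod 2π = 5.430511 rad, q = (β − φ) mod 2π = 4.587679 rad → L = 5.07·(5.430511 + 3.202998 + 4.587679) = 5.07·13.221188 = 67.031422 m
RSR: p² = 2 + d² − 2cos(α−β) + 2d(sin β − sin α) = 2.531025; p = √p² = 1.590919; φ = atan2(cos α − cos β, d − sin α + sin β) = 1.259969 rad; t = (α − φ) mod 2π = 5.383317 rad, q = (φ − β) mod 2π = 3.448049 rad → L = 5.07·(5.383317 + 1.590919 + 3.448049) = 5.07·10.422285 = 52.840987 m
LSR: p² = d² − 2 + 2cos(α−β) + 2d(sin α + sin β) = -2.453296 < 0 → infeasible
RSL: p² = d² − 2 + 2cos(α−β) − 2d(sin α + sin β) = 0.611215; p = √p² = 0.781802; φ = atan2(cos α + cos β, d − sin α − sin β) − atan2(2, p) = -1.031115 rad; t = (α − φ) mod 2π = 1.391215 rad, q = (β − φ) mod 2π = 5.126220 rad → L = 5.07·(1.391215 + 0.781802 + 5.126220) = 5.07·7.299237 = 37.007133 m
RLR: c = (6 − d² + 2cos(α−β) + 2d(sin α − sin β))/8 = 0.683622; p = 2π − arccos c = 5.465103 rad; φ = atan2(cos α − cos β, d − sin α + sin β) = 1.259969 rad; t = (α − φ + p/2) mod 2π = 1.832683 rad, q = (α − β − t + p) mod 2π = 6.180601 rad → L = 5.07·(1.832683 + 5.465103 + 6.180601) = 5.07·13.478386 = 68.335419 m
LRL: c = (6 − d² + 2cos(α−β) − 2d(sin α − sin β))/8 = -0.282399; p = 2π − arccos c = 4.426095 rad; φ = atan2(cos β − cos α, d + sin α − sin β) = -0.492574 rad; t = (φ − α + p/2) mod 2π = 1.360373 rad, q = (β − α − t + p) mod 2π = 0.517541 rad → L = 5.07·(1.360373 + 4.426095 + 0.517541) = 5.07·6.304009 = 31.961323 m
Shortest: LRL with L = 31.961323 m ≈ 31.9613 m
Convert LRL to answer units (arcs ×180/π): t = 1.360373·180/π = 77.9436°, p = 4.426095·180/π = 253.5965°, q = 0.517541·180/π = 29.6529°, L = 31.9613 m.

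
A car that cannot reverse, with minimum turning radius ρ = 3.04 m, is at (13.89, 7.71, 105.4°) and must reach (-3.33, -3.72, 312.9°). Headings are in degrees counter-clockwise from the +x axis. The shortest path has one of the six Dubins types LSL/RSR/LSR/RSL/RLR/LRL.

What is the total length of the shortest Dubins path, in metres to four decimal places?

Let ψ = atan2(Δy, Δx) = atan2(-11.43, -17.22) = -146.4253° be the start→goal bearing.
Normalize: d = |goal − start| / ρ = 20.668171/3.04 = 6.798741, α = (θ_start − ψ) mod 360° = 251.8253° = 4.395180 rad, β = (θ_goal − ψ) mod 360° = 99.3253° = 1.733553 rad.
Common terms: sin α = -0.950110, cos α = -0.311916, sin β = 0.986784, cos β = -0.162039, cos(α−β) = -0.887011, d² = 46.222873. Work in radians in the unit-radius frame; every candidate has L = ρ·(t + p + q).
LSL: p² = 2 + d² − 2cos(α−β) + 2d(sin α − sin β) = 23.660014; p = √p² = 4.864156; φ = atan2(cos β − cos α, d + sin α − sin β) = 0.030817 rad; t = (φ − α) mod 2π = 1.918823 rad, q = (β − φ) mod 2π = 1.702735 rad → L = 3.04·(1.918823 + 4.864156 + 1.702735) = 3.04·8.485714 = 25.796571 m
RSR: p² = 2 + d² − 2cos(α−β) + 2d(sin β − sin α) = 76.333774; p = √p² = 8.736920; φ = atan2(cos α − cos β, d − sin α + sin β) = -0.017155 rad; t = (α − φ) mod 2π = 4.412335 rad, q = (φ − β) mod 2π = 4.532477 rad → L = 3.04·(4.412335 + 8.736920 + 4.532477) = 3.04·17.681733 = 53.752467 m
LSR: p² = d² − 2 + 2cos(α−β) + 2d(sin α + sin β) = 42.947535; p = √p² = 6.553437; φ = atan2(−cos α − cos β, d + sin α + sin β) − atan2(−2, p) = 0.365433 rad; t = (φ − α) mod 2π = 2.253438 rad, q = (φ − β) mod 2π = 4.915065 rad → L = 3.04·(2.253438 + 6.553437 + 4.915065) = 3.04·13.721940 = 41.714698 m
RSL: p² = d² − 2 + 2cos(α−β) − 2d(sin α + sin β) = 41.950167; p = √p² = 6.476895; φ = atan2(cos α + cos β, d − sin α − sin β) − atan2(2, p) = -0.369477 rad; t = (α − φ) mod 2π = 4.764657 rad, q = (β − φ) mod 2π = 2.103030 rad → L = 3.04·(4.764657 + 6.476895 + 2.103030) = 3.04·13.344582 = 40.567529 m
RLR: c = (6 − d² + 2cos(α−β) + 2d(sin α − sin β))/8 = -8.541722, |c| > 1 → infeasible
LRL: c = (6 − d² + 2cos(α−β) − 2d(sin α − sin β))/8 = -1.957502, |c| > 1 → infeasible
Shortest: LSL with L = 25.796571 m ≈ 25.7966 m

25.7966 m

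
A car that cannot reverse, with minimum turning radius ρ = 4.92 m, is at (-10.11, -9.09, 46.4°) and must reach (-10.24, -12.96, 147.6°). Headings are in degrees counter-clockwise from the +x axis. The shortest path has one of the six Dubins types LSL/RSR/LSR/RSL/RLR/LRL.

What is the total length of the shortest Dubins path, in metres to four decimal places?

27.3894 m

Let ψ = atan2(Δy, Δx) = atan2(-3.87, -0.13) = -91.9239° be the start→goal bearing.
Normalize: d = |goal − start| / ρ = 3.872183/4.92 = 0.787029, α = (θ_start − ψ) mod 360° = 138.3239° = 2.414208 rad, β = (θ_goal − ψ) mod 360° = 239.5239° = 4.180481 rad.
Common terms: sin α = 0.664918, cos α = -0.746916, sin β = -0.861841, cos β = -0.507178, cos(α−β) = -0.194234, d² = 0.619415. Work in radians in the unit-radius frame; every candidate has L = ρ·(t + p + q).
LSL: p² = 2 + d² − 2cos(α−β) + 2d(sin α − sin β) = 5.411091; p = √p² = 2.326175; φ = atan2(cos β − cos α, d + sin α − sin β) = 0.103244 rad; t = (φ − α) mod 2π = 3.972221 rad, q = (β − φ) mod 2π = 4.077237 rad → L = 4.92·(3.972221 + 2.326175 + 4.077237) = 4.92·10.375634 = 51.048118 m
RSR: p² = 2 + d² − 2cos(α−β) + 2d(sin β − sin α) = 0.604675; p = √p² = 0.777609; φ = atan2(cos α − cos β, d − sin α + sin β) = -2.828186 rad; t = (α − φ) mod 2π = 5.242394 rad, q = (φ − β) mod 2π = 5.557703 rad → L = 4.92·(5.242394 + 0.777609 + 5.557703) = 4.92·11.577706 = 56.962314 m
LSR: p² = d² − 2 + 2cos(α−β) + 2d(sin α + sin β) = -2.079022 < 0 → infeasible
RSL: p² = d² − 2 + 2cos(α−β) − 2d(sin α + sin β) = -1.459086 < 0 → infeasible
RLR: c = (6 − d² + 2cos(α−β) + 2d(sin α − sin β))/8 = 0.924416; p = 2π − arccos c = 5.891889 rad; φ = atan2(cos α − cos β, d − sin α + sin β) = -2.828186 rad; t = (α − φ + p/2) mod 2π = 1.905153 rad, q = (α − β − t + p) mod 2π = 2.220463 rad → L = 4.92·(1.905153 + 5.891889 + 2.220463) = 4.92·10.017506 = 49.286127 m
LRL: c = (6 − d² + 2cos(α−β) − 2d(sin α − sin β))/8 = 0.323614; p = 2π − arccos c = 5.041935 rad; φ = atan2(cos β − cos α, d + sin α − sin β) = 0.103244 rad; t = (φ − α + p/2) mod 2π = 0.210004 rad, q = (β − α − t + p) mod 2π = 0.315019 rad → L = 4.92·(0.210004 + 5.041935 + 0.315019) = 4.92·5.566958 = 27.389433 m
Shortest: LRL with L = 27.389433 m ≈ 27.3894 m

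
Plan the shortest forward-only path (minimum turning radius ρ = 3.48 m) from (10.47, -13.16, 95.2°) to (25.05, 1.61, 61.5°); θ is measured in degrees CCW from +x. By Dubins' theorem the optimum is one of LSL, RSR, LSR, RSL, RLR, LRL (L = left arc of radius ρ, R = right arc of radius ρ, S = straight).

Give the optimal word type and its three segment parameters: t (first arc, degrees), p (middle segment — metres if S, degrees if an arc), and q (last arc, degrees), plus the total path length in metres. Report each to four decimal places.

Let ψ = atan2(Δy, Δx) = atan2(14.77, 14.58) = 45.3709° be the start→goal bearing.
Normalize: d = |goal − start| / ρ = 20.754019/3.48 = 5.963799, α = (θ_start − ψ) mod 360° = 49.8291° = 0.869682 rad, β = (θ_goal − ψ) mod 360° = 16.1291° = 0.281506 rad.
Common terms: sin α = 0.764124, cos α = 0.645070, sin β = 0.277803, cos β = 0.960638, cos(α−β) = 0.831954, d² = 35.566893. Work in radians in the unit-radius frame; every candidate has L = ρ·(t + p + q).
LSL: p² = 2 + d² − 2cos(α−β) + 2d(sin α − sin β) = 41.703628; p = √p² = 6.457835; φ = atan2(cos β − cos α, d + sin α − sin β) = 0.048885 rad; t = (φ − α) mod 2π = 5.462389 rad, q = (β − φ) mod 2π = 0.232620 rad → L = 3.48·(5.462389 + 6.457835 + 0.232620) = 3.48·12.152844 = 42.291897 m
RSR: p² = 2 + d² − 2cos(α−β) + 2d(sin β − sin α) = 30.102341; p = √p² = 5.486560; φ = atan2(cos α − cos β, d − sin α + sin β) = -0.057548 rad; t = (α − φ) mod 2π = 0.927230 rad, q = (φ − β) mod 2π = 5.944131 rad → L = 3.48·(0.927230 + 5.486560 + 5.944131) = 3.48·12.357921 = 43.005566 m
LSR: p² = d² − 2 + 2cos(α−β) + 2d(sin α + sin β) = 47.658477; p = √p² = 6.903512; φ = atan2(−cos α − cos β, d + sin α + sin β) − atan2(−2, p) = 0.056680 rad; t = (φ − α) mod 2π = 5.470183 rad, q = (φ − β) mod 2π = 6.058359 rad → L = 3.48·(5.470183 + 6.903512 + 6.058359) = 3.48·18.432055 = 64.143550 m
RSL: p² = d² − 2 + 2cos(α−β) − 2d(sin α + sin β) = 22.803125; p = √p² = 4.775262; φ = atan2(cos α + cos β, d − sin α − sin β) − atan2(2, p) = -0.081277 rad; t = (α − φ) mod 2π = 0.950958 rad, q = (β − φ) mod 2π = 0.362782 rad → L = 3.48·(0.950958 + 4.775262 + 0.362782) = 3.48·6.089003 = 21.189729 m
RLR: c = (6 − d² + 2cos(α−β) + 2d(sin α − sin β))/8 = -2.762793, |c| > 1 → infeasible
LRL: c = (6 − d² + 2cos(α−β) − 2d(sin α − sin β))/8 = -4.212953, |c| > 1 → infeasible
Shortest: RSL with L = 21.189729 m ≈ 21.1897 m
Convert RSL to answer units (arcs ×180/π): t = 0.950958·180/π = 54.4859°, p = ρ·p = 3.48·4.775262 = 16.6179 m, q = 0.362782·180/π = 20.7859°, L = 21.1897 m.

RSL: t = 54.4859°, p = 16.6179 m, q = 20.7859°, L = 21.1897 m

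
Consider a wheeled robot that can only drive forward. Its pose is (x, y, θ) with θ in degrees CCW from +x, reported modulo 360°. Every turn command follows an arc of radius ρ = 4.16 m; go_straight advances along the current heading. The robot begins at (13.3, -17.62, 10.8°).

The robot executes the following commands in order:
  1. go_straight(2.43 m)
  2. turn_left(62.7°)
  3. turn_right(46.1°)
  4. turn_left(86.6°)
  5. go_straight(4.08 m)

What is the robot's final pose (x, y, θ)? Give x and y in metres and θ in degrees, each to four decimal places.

set_pose: (x, y, θ) = (13.3000, -17.6200, 10.8000°), ρ = 4.16
go_straight(2.43): x += 2.43·cos θ, y += 2.43·sin θ → (15.6870, -17.1647, 10.8000°)
turn_left(62.7°): centre at ρ to the left, rotate +62.7° → (18.8961, -14.2599, 73.5000°)
turn_right(46.1°): centre at ρ to the right, rotate −46.1° → (20.9704, -11.7480, 27.4000°)
turn_left(86.6°): centre at ρ to the left, rotate +86.6° → (22.8563, -6.3627, 114.0000°)
go_straight(4.08): x += 4.08·cos θ, y += 4.08·sin θ → (21.1968, -2.6354, 114.0000°)

(21.1968, -2.6354, 114.0000°)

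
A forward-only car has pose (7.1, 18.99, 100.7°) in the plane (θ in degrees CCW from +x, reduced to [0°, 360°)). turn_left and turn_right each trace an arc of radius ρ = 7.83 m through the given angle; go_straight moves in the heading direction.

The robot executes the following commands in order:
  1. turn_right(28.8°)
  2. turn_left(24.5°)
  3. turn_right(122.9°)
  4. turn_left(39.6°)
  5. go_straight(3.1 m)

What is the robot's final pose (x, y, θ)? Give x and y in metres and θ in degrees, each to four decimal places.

(27.2527, 34.1456, 13.1000°)

set_pose: (x, y, θ) = (7.1000, 18.9900, 100.7000°), ρ = 7.83
turn_right(28.8°): centre at ρ to the right, rotate −28.8° → (7.3513, 22.8764, 71.9000°)
turn_left(24.5°): centre at ρ to the left, rotate +24.5° → (7.6900, 26.1818, 96.4000°)
turn_right(122.9°): centre at ρ to the right, rotate −122.9° → (18.9649, 34.0619, -26.5000° ≡ 333.5000°)
turn_left(39.6°): centre at ρ to the left, rotate +39.6° → (24.2333, 33.4430, 373.1000° ≡ 13.1000°)
go_straight(3.1): x += 3.1·cos θ, y += 3.1·sin θ → (27.2527, 34.1456, 13.1000°)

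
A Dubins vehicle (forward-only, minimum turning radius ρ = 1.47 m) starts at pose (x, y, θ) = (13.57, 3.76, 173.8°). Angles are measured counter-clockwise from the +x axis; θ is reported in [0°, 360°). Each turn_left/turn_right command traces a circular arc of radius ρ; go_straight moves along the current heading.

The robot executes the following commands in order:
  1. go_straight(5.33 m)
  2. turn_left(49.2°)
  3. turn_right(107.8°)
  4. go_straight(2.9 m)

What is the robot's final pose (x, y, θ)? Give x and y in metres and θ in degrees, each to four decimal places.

set_pose: (x, y, θ) = (13.5700, 3.7600, 173.8000°), ρ = 1.47
go_straight(5.33): x += 5.33·cos θ, y += 5.33·sin θ → (8.2712, 4.3356, 173.8000°)
turn_left(49.2°): centre at ρ to the left, rotate +49.2° → (7.1099, 3.9493, 223.0000°)
turn_right(107.8°): centre at ρ to the right, rotate −107.8° → (4.7772, 4.3985, 115.2000°)
go_straight(2.9): x += 2.9·cos θ, y += 2.9·sin θ → (3.5425, 7.0225, 115.2000°)

(3.5425, 7.0225, 115.2000°)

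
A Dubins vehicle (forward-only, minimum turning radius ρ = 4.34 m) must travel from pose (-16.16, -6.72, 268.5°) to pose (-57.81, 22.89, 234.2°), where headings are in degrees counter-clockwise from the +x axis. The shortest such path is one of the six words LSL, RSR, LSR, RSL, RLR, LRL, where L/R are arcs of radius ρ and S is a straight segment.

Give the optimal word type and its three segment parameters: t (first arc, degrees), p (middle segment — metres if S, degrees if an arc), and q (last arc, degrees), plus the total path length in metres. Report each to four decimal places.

Let ψ = atan2(Δy, Δx) = atan2(29.61, -41.65) = 144.5901° be the start→goal bearing.
Normalize: d = |goal − start| / ρ = 51.102589/4.34 = 11.774790, α = (θ_start − ψ) mod 360° = 123.9099° = 2.162637 rad, β = (θ_goal − ψ) mod 360° = 89.6099° = 1.563989 rad.
Common terms: sin α = 0.829915, cos α = -0.557889, sin β = 0.999977, cos β = 0.006808, cos(α−β) = 0.826098, d² = 138.645682. Work in radians in the unit-radius frame; every candidate has L = ρ·(t + p + q).
LSL: p² = 2 + d² − 2cos(α−β) + 2d(sin α − sin β) = 134.988610; p = √p² = 11.618460; φ = atan2(cos β − cos α, d + sin α − sin β) = 0.048623 rad; t = (φ − α) mod 2π = 4.169171 rad, q = (β − φ) mod 2π = 1.515366 rad → L = 4.34·(4.169171 + 11.618460 + 1.515366) = 4.34·17.302997 = 75.095008 m
RSR: p² = 2 + d² − 2cos(α−β) + 2d(sin β − sin α) = 142.998360; p = √p² = 11.958192; φ = atan2(cos α − cos β, d − sin α + sin β) = -0.047240 rad; t = (α − φ) mod 2π = 2.209877 rad, q = (φ − β) mod 2π = 4.671957 rad → L = 4.34·(2.209877 + 11.958192 + 4.671957) = 4.34·18.840025 = 81.765710 m
LSR: p² = d² − 2 + 2cos(α−β) + 2d(sin α + sin β) = 181.391073; p = √p² = 13.468150; φ = atan2(−cos α − cos β, d + sin α + sin β) − atan2(−2, p) = 0.187906 rad; t = (φ − α) mod 2π = 4.308455 rad, q = (φ − β) mod 2π = 4.907102 rad → L = 4.34·(4.308455 + 13.468150 + 4.907102) = 4.34·22.683707 = 98.447290 m
RSL: p² = d² − 2 + 2cos(α−β) − 2d(sin α + sin β) = 95.204684; p = √p² = 9.757289; φ = atan2(cos α + cos β, d − sin α − sin β) − atan2(2, p) = -0.257531 rad; t = (α − φ) mod 2π = 2.420168 rad, q = (β − φ) mod 2π = 1.821520 rad → L = 4.34·(2.420168 + 9.757289 + 1.821520) = 4.34·13.998977 = 60.755560 m
RLR: c = (6 − d² + 2cos(α−β) + 2d(sin α − sin β))/8 = -16.874795, |c| > 1 → infeasible
LRL: c = (6 − d² + 2cos(α−β) − 2d(sin α − sin β))/8 = -15.873576, |c| > 1 → infeasible
Shortest: RSL with L = 60.755560 m ≈ 60.7556 m
Convert RSL to answer units (arcs ×180/π): t = 2.420168·180/π = 138.6654°, p = ρ·p = 4.34·9.757289 = 42.3466 m, q = 1.821520·180/π = 104.3654°, L = 60.7556 m.

RSL: t = 138.6654°, p = 42.3466 m, q = 104.3654°, L = 60.7556 m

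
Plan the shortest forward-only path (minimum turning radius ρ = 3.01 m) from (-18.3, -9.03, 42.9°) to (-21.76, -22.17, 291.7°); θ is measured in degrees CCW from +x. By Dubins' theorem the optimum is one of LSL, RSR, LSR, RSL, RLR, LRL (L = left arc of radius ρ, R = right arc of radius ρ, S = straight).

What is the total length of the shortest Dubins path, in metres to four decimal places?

21.7700 m

Let ψ = atan2(Δy, Δx) = atan2(-13.14, -3.46) = -104.7521° be the start→goal bearing.
Normalize: d = |goal − start| / ρ = 13.587906/3.01 = 4.514255, α = (θ_start − ψ) mod 360° = 147.6521° = 2.577016 rad, β = (θ_goal − ψ) mod 360° = 36.4521° = 0.636210 rad.
Common terms: sin α = 0.535058, cos α = -0.844815, sin β = 0.594151, cos β = 0.804353, cos(α−β) = -0.361625, d² = 20.378495. Work in radians in the unit-radius frame; every candidate has L = ρ·(t + p + q).
LSL: p² = 2 + d² − 2cos(α−β) + 2d(sin α − sin β) = 22.568221; p = √p² = 4.750602; φ = atan2(cos β − cos α, d + sin α − sin β) = 0.354530 rad; t = (φ − α) mod 2π = 4.060699 rad, q = (β − φ) mod 2π = 0.281680 rad → L = 3.01·(4.060699 + 4.750602 + 0.281680) = 3.01·9.092981 = 27.369874 m
RSR: p² = 2 + d² − 2cos(α−β) + 2d(sin β − sin α) = 23.635267; p = √p² = 4.861612; φ = atan2(cos α − cos β, d − sin α + sin β) = -0.346090 rad; t = (α − φ) mod 2π = 2.923107 rad, q = (φ − β) mod 2π = 5.300885 rad → L = 3.01·(2.923107 + 4.861612 + 5.300885) = 3.01·13.085603 = 39.387665 m
LSR: p² = d² − 2 + 2cos(α−β) + 2d(sin α + sin β) = 27.850322; p = √p² = 5.277340; φ = atan2(−cos α − cos β, d + sin α + sin β) − atan2(−2, p) = 0.369424 rad; t = (φ − α) mod 2π = 4.075593 rad, q = (φ − β) mod 2π = 6.016399 rad → L = 3.01·(4.075593 + 5.277340 + 6.016399) = 3.01·15.369333 = 46.261692 m
RSL: p² = d² − 2 + 2cos(α−β) − 2d(sin α + sin β) = 7.460169; p = √p² = 2.731331; φ = atan2(cos α + cos β, d − sin α − sin β) − atan2(2, p) = -0.643992 rad; t = (α − φ) mod 2π = 3.221009 rad, q = (β − φ) mod 2π = 1.280202 rad → L = 3.01·(3.221009 + 2.731331 + 1.280202) = 3.01·7.232542 = 21.769952 m
RLR: c = (6 − d² + 2cos(α−β) + 2d(sin α − sin β))/8 = -1.954408, |c| > 1 → infeasible
LRL: c = (6 − d² + 2cos(α−β) − 2d(sin α − sin β))/8 = -1.821028, |c| > 1 → infeasible
Shortest: RSL with L = 21.769952 m ≈ 21.7700 m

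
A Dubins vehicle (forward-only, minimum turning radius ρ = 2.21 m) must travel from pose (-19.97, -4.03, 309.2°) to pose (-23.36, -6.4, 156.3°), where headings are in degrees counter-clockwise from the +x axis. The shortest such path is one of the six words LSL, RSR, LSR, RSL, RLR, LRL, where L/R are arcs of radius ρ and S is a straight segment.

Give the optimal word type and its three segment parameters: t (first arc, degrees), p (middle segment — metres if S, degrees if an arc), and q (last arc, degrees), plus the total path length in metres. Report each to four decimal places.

Let ψ = atan2(Δy, Δx) = atan2(-2.37, -3.39) = -145.0420° be the start→goal bearing.
Normalize: d = |goal − start| / ρ = 4.136303/2.21 = 1.871630, α = (θ_start − ψ) mod 360° = 94.2420° = 1.644834 rad, β = (θ_goal − ψ) mod 360° = 301.3420° = 5.259410 rad.
Common terms: sin α = 0.997260, cos α = -0.073970, sin β = -0.854078, cos β = 0.520146, cos(α−β) = -0.890213, d² = 3.503000. Work in radians in the unit-radius frame; every candidate has L = ρ·(t + p + q).
LSL: p² = 2 + d² − 2cos(α−β) + 2d(sin α − sin β) = 14.213465; p = √p² = 3.770075; φ = atan2(cos β − cos α, d + sin α − sin β) = 0.158247 rad; t = (φ − α) mod 2π = 4.796598 rad, q = (β − φ) mod 2π = 5.101164 rad → L = 2.21·(4.796598 + 3.770075 + 5.101164) = 2.21·13.667837 = 30.205920 m
RSR: p² = 2 + d² − 2cos(α−β) + 2d(sin β − sin α) = 0.353385; p = √p² = 0.594462; φ = atan2(cos α − cos β, d − sin α + sin β) = -1.536654 rad; t = (α − φ) mod 2π = 3.181488 rad, q = (φ − β) mod 2π = 5.770306 rad → L = 2.21·(3.181488 + 0.594462 + 5.770306) = 2.21·9.546256 = 21.097225 m
LSR: p² = d² − 2 + 2cos(α−β) + 2d(sin α + sin β) = 0.258545; p = √p² = 0.508473; φ = atan2(−cos α − cos β, d + sin α + sin β) − atan2(−2, p) = 1.103903 rad; t = (φ − α) mod 2π = 5.742255 rad, q = (φ − β) mod 2π = 2.127678 rad → L = 2.21·(5.742255 + 0.508473 + 2.127678) = 2.21·8.378406 = 18.516278 m
RSL: p² = d² − 2 + 2cos(α−β) − 2d(sin α + sin β) = -0.813397 < 0 → infeasible
RLR: c = (6 − d² + 2cos(α−β) + 2d(sin α − sin β))/8 = 0.955827; p = 2π − arccos c = 5.984849 rad; φ = atan2(cos α − cos β, d − sin α + sin β) = -1.536654 rad; t = (α − φ + p/2) mod 2π = 6.173913 rad, q = (α − β − t + p) mod 2π = 2.479545 rad → L = 2.21·(6.173913 + 5.984849 + 2.479545) = 2.21·14.638307 = 32.350658 m
LRL: c = (6 − d² + 2cos(α−β) − 2d(sin α − sin β))/8 = -0.776683; p = 2π − arccos c = 3.823006 rad; φ = atan2(cos β − cos α, d + sin α − sin β) = 0.158247 rad; t = (φ − α + p/2) mod 2π = 0.424916 rad, q = (β − α − t + p) mod 2π = 0.729481 rad → L = 2.21·(0.424916 + 3.823006 + 0.729481) = 2.21·4.977404 = 11.000062 m
Shortest: LRL with L = 11.000062 m ≈ 11.0001 m
Convert LRL to answer units (arcs ×180/π): t = 0.424916·180/π = 24.3459°, p = 3.823006·180/π = 219.0421°, q = 0.729481·180/π = 41.7962°, L = 11.0001 m.

LRL: t = 24.3459°, p = 219.0421°, q = 41.7962°, L = 11.0001 m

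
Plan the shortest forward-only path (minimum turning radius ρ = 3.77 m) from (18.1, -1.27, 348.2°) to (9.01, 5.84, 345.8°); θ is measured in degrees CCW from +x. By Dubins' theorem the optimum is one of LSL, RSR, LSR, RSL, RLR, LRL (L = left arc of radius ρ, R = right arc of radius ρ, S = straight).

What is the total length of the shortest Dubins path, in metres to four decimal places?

Let ψ = atan2(Δy, Δx) = atan2(7.11, -9.09) = 141.9683° be the start→goal bearing.
Normalize: d = |goal − start| / ρ = 11.540373/3.77 = 3.061107, α = (θ_start − ψ) mod 360° = 206.2317° = 3.599423 rad, β = (θ_goal − ψ) mod 360° = 203.8317° = 3.557535 rad.
Common terms: sin α = -0.442003, cos α = -0.897014, sin β = -0.404052, cos β = -0.914736, cos(α−β) = 0.999123, d² = 9.370375. Work in radians in the unit-radius frame; every candidate has L = ρ·(t + p + q).
LSL: p² = 2 + d² − 2cos(α−β) + 2d(sin α − sin β) = 9.139787; p = √p² = 3.023208; φ = atan2(cos β − cos α, d + sin α − sin β) = -0.005862 rad; t = (φ − α) mod 2π = 2.677900 rad, q = (β − φ) mod 2π = 3.563397 rad → L = 3.77·(2.677900 + 3.023208 + 3.563397) = 3.77·9.264505 = 34.927185 m
RSR: p² = 2 + d² − 2cos(α−β) + 2d(sin β − sin α) = 9.604472; p = √p² = 3.099108; φ = atan2(cos α − cos β, d − sin α + sin β) = 0.005719 rad; t = (α − φ) mod 2π = 3.593704 rad, q = (φ − β) mod 2π = 2.731369 rad → L = 3.77·(3.593704 + 3.099108 + 2.731369) = 3.77·9.424181 = 35.529164 m
LSR: p² = d² − 2 + 2cos(α−β) + 2d(sin α + sin β) = 4.188891; p = √p² = 2.046678; φ = atan2(−cos α − cos β, d + sin α + sin β) − atan2(−2, p) = 1.459440 rad; t = (φ − α) mod 2π = 4.143203 rad, q = (φ − β) mod 2π = 4.185091 rad → L = 3.77·(4.143203 + 2.046678 + 4.185091) = 3.77·10.374971 = 39.113642 m
RSL: p² = d² − 2 + 2cos(α−β) − 2d(sin α + sin β) = 14.548350; p = √p² = 3.814230; φ = atan2(cos α + cos β, d − sin α − sin β) − atan2(2, p) = -0.917127 rad; t = (α − φ) mod 2π = 4.516550 rad, q = (β − φ) mod 2π = 4.474662 rad → L = 3.77·(4.516550 + 3.814230 + 4.474662) = 3.77·12.805442 = 48.276516 m
RLR: c = (6 − d² + 2cos(α−β) + 2d(sin α − sin β))/8 = -0.200559; p = 2π − arccos c = 4.510461 rad; φ = atan2(cos α − cos β, d − sin α + sin β) = 0.005719 rad; t = (α − φ + p/2) mod 2π = 5.848935 rad, q = (α − β − t + p) mod 2π = 4.986599 rad → L = 3.77·(5.848935 + 4.510461 + 4.986599) = 3.77·15.345994 = 57.854398 m
LRL: c = (6 − d² + 2cos(α−β) − 2d(sin α − sin β))/8 = -0.142473; p = 2π − arccos c = 4.569429 rad; φ = atan2(cos β − cos α, d + sin α − sin β) = -0.005862 rad; t = (φ − α + p/2) mod 2π = 4.962615 rad, q = (β − α − t + p) mod 2π = 5.848112 rad → L = 3.77·(4.962615 + 4.569429 + 5.848112) = 3.77·15.380156 = 57.983187 m
Shortest: LSL with L = 34.927185 m ≈ 34.9272 m

34.9272 m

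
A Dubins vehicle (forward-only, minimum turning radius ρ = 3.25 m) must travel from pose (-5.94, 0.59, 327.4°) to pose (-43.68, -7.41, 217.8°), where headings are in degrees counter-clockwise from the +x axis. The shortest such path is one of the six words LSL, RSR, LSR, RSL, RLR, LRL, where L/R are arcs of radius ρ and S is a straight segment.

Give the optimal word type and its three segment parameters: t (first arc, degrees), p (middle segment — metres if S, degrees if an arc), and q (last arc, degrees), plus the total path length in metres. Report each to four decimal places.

Let ψ = atan2(Δy, Δx) = atan2(-8.00, -37.74) = -168.0318° be the start→goal bearing.
Normalize: d = |goal − start| / ρ = 38.578590/3.25 = 11.870335, α = (θ_start − ψ) mod 360° = 135.4318° = 2.363731 rad, β = (θ_goal − ψ) mod 360° = 25.8318° = 0.450850 rad.
Common terms: sin α = 0.701758, cos α = -0.712416, sin β = 0.435731, cos β = 0.900077, cos(α−β) = -0.335452, d² = 140.904862. Work in radians in the unit-radius frame; every candidate has L = ρ·(t + p + q).
LSL: p² = 2 + d² − 2cos(α−β) + 2d(sin α − sin β) = 149.891430; p = √p² = 12.243016; φ = atan2(cos β − cos α, d + sin α − sin β) = 0.132091 rad; t = (φ − α) mod 2π = 4.051546 rad, q = (β − φ) mod 2π = 0.318759 rad → L = 3.25·(4.051546 + 12.243016 + 0.318759) = 3.25·16.613320 = 53.993290 m
RSR: p² = 2 + d² − 2cos(α−β) + 2d(sin β − sin α) = 137.260099; p = √p² = 11.715806; φ = atan2(cos α − cos β, d − sin α + sin β) = -0.138072 rad; t = (α − φ) mod 2π = 2.501803 rad, q = (φ − β) mod 2π = 5.694263 rad → L = 3.25·(2.501803 + 11.715806 + 5.694263) = 3.25·19.911872 = 64.713583 m
LSR: p² = d² − 2 + 2cos(α−β) + 2d(sin α + sin β) = 165.238697; p = √p² = 12.854521; φ = atan2(−cos α − cos β, d + sin α + sin β) − atan2(−2, p) = 0.139924 rad; t = (φ − α) mod 2π = 4.059379 rad, q = (φ − β) mod 2π = 5.972259 rad → L = 3.25·(4.059379 + 12.854521 + 5.972259) = 3.25·22.886158 = 74.380015 m
RSL: p² = d² − 2 + 2cos(α−β) − 2d(sin α + sin β) = 111.229220; p = √p² = 10.546526; φ = atan2(cos α + cos β, d − sin α − sin β) − atan2(2, p) = -0.169927 rad; t = (α − φ) mod 2π = 2.533658 rad, q = (β − φ) mod 2π = 0.620777 rad → L = 3.25·(2.533658 + 10.546526 + 0.620777) = 3.25·13.700962 = 44.528126 m
RLR: c = (6 − d² + 2cos(α−β) + 2d(sin α − sin β))/8 = -16.157512, |c| > 1 → infeasible
LRL: c = (6 − d² + 2cos(α−β) − 2d(sin α − sin β))/8 = -17.736429, |c| > 1 → infeasible
Shortest: RSL with L = 44.528126 m ≈ 44.5281 m
Convert RSL to answer units (arcs ×180/π): t = 2.533658·180/π = 145.1679°, p = ρ·p = 3.25·10.546526 = 34.2762 m, q = 0.620777·180/π = 35.5679°, L = 44.5281 m.

RSL: t = 145.1679°, p = 34.2762 m, q = 35.5679°, L = 44.5281 m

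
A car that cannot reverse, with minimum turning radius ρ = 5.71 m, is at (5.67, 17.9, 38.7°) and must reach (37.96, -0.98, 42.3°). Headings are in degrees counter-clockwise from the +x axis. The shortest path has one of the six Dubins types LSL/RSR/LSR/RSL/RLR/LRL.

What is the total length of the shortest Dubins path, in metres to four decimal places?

41.8671 m

Let ψ = atan2(Δy, Δx) = atan2(-18.88, 32.29) = -30.3149° be the start→goal bearing.
Normalize: d = |goal − start| / ρ = 37.404525/5.71 = 6.550705, α = (θ_start − ψ) mod 360° = 69.0149° = 1.204537 rad, β = (θ_goal − ψ) mod 360° = 72.6149° = 1.267369 rad.
Common terms: sin α = 0.933673, cos α = 0.358126, sin β = 0.954318, cos β = 0.298793, cos(α−β) = 0.998027, d² = 42.911735. Work in radians in the unit-radius frame; every candidate has L = ρ·(t + p + q).
LSL: p² = 2 + d² − 2cos(α−β) + 2d(sin α − sin β) = 42.645210; p = √p² = 6.530330; φ = atan2(cos β − cos α, d + sin α − sin β) = -0.009086 rad; t = (φ − α) mod 2π = 5.069563 rad, q = (β − φ) mod 2π = 1.276454 rad → L = 5.71·(5.069563 + 6.530330 + 1.276454) = 5.71·12.876347 = 73.523942 m
RSR: p² = 2 + d² − 2cos(α−β) + 2d(sin β − sin α) = 43.186154; p = √p² = 6.571617; φ = atan2(cos α − cos β, d − sin α + sin β) = 0.009029 rad; t = (α − φ) mod 2π = 1.195508 rad, q = (φ − β) mod 2π = 5.024845 rad → L = 5.71·(1.195508 + 6.571617 + 5.024845) = 5.71·12.791971 = 73.042153 m
LSR: p² = d² − 2 + 2cos(α−β) + 2d(sin α + sin β) = 67.643137; p = √p² = 8.224545; φ = atan2(−cos α − cos β, d + sin α + sin β) − atan2(−2, p) = 0.160855 rad; t = (φ − α) mod 2π = 5.239504 rad, q = (φ − β) mod 2π = 5.176672 rad → L = 5.71·(5.239504 + 8.224545 + 5.176672) = 5.71·18.640720 = 106.438513 m
RSL: p² = d² − 2 + 2cos(α−β) − 2d(sin α + sin β) = 18.172440; p = √p² = 4.262914; φ = atan2(cos α + cos β, d − sin α − sin β) − atan2(2, p) = -0.298708 rad; t = (α − φ) mod 2π = 1.503245 rad, q = (β − φ) mod 2π = 1.566077 rad → L = 5.71·(1.503245 + 4.262914 + 1.566077) = 5.71·7.332237 = 41.867072 m
RLR: c = (6 − d² + 2cos(α−β) + 2d(sin α − sin β))/8 = -4.398269, |c| > 1 → infeasible
LRL: c = (6 − d² + 2cos(α−β) − 2d(sin α − sin β))/8 = -4.330651, |c| > 1 → infeasible
Shortest: RSL with L = 41.867072 m ≈ 41.8671 m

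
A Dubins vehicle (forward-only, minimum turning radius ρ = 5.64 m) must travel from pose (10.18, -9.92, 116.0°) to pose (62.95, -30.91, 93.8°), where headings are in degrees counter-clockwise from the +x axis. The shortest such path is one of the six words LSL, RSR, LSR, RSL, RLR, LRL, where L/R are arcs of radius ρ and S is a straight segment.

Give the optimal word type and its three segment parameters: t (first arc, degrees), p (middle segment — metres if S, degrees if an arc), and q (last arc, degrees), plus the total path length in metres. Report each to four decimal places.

Let ψ = atan2(Δy, Δx) = atan2(-20.99, 52.77) = -21.6909° be the start→goal bearing.
Normalize: d = |goal − start| / ρ = 56.791311/5.64 = 10.069381, α = (θ_start − ψ) mod 360° = 137.6909° = 2.403159 rad, β = (θ_goal − ψ) mod 360° = 115.4909° = 2.015696 rad.
Common terms: sin α = 0.673130, cos α = -0.739524, sin β = 0.902654, cos β = -0.430367, cos(α−β) = 0.925871, d² = 101.392441. Work in radians in the unit-radius frame; every candidate has L = ρ·(t + p + q).
LSL: p² = 2 + d² − 2cos(α−β) + 2d(sin α − sin β) = 96.918380; p = √p² = 9.844713; φ = atan2(cos β − cos α, d + sin α − sin β) = 0.031408 rad; t = (φ − α) mod 2π = 3.911435 rad, q = (β − φ) mod 2π = 1.984288 rad → L = 5.64·(3.911435 + 9.844713 + 1.984288) = 5.64·15.740436 = 88.776056 m
RSR: p² = 2 + d² − 2cos(α−β) + 2d(sin β − sin α) = 106.163020; p = √p² = 10.303544; φ = atan2(cos α − cos β, d − sin α + sin β) = -0.030009 rad; t = (α − φ) mod 2π = 2.433169 rad, q = (φ − β) mod 2π = 4.237480 rad → L = 5.64·(2.433169 + 10.303544 + 4.237480) = 5.64·16.974192 = 95.734446 m
LSR: p² = d² − 2 + 2cos(α−β) + 2d(sin α + sin β) = 132.978525; p = √p² = 11.531631; φ = atan2(−cos α − cos β, d + sin α + sin β) − atan2(−2, p) = 0.271853 rad; t = (φ − α) mod 2π = 4.151880 rad, q = (φ − β) mod 2π = 4.539343 rad → L = 5.64·(4.151880 + 11.531631 + 4.539343) = 5.64·20.222854 = 114.056894 m
RSL: p² = d² − 2 + 2cos(α−β) − 2d(sin α + sin β) = 69.509840; p = √p² = 8.337256; φ = atan2(cos α + cos β, d − sin α − sin β) − atan2(2, p) = -0.372315 rad; t = (α − φ) mod 2π = 2.775474 rad, q = (β − φ) mod 2π = 2.388011 rad → L = 5.64·(2.775474 + 8.337256 + 2.388011) = 5.64·13.500741 = 76.144181 m
RLR: c = (6 − d² + 2cos(α−β) + 2d(sin α − sin β))/8 = -12.270378, |c| > 1 → infeasible
LRL: c = (6 − d² + 2cos(α−β) − 2d(sin α − sin β))/8 = -11.114797, |c| > 1 → infeasible
Shortest: RSL with L = 76.144181 m ≈ 76.1442 m
Convert RSL to answer units (arcs ×180/π): t = 2.775474·180/π = 159.0230°, p = ρ·p = 5.64·8.337256 = 47.0221 m, q = 2.388011·180/π = 136.8230°, L = 76.1442 m.

RSL: t = 159.0230°, p = 47.0221 m, q = 136.8230°, L = 76.1442 m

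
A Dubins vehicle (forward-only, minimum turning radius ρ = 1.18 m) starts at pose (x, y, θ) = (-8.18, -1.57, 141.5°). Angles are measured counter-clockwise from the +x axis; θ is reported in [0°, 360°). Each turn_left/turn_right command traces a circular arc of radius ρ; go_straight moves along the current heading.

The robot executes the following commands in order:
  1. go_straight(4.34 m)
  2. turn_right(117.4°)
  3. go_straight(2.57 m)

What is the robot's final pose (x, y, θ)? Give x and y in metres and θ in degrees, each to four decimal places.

set_pose: (x, y, θ) = (-8.1800, -1.5700, 141.5000°), ρ = 1.18
go_straight(4.34): x += 4.34·cos θ, y += 4.34·sin θ → (-11.5765, 1.1317, 141.5000°)
turn_right(117.4°): centre at ρ to the right, rotate −117.4° → (-11.3238, 3.1323, 24.1000°)
go_straight(2.57): x += 2.57·cos θ, y += 2.57·sin θ → (-8.9778, 4.1817, 24.1000°)

(-8.9778, 4.1817, 24.1000°)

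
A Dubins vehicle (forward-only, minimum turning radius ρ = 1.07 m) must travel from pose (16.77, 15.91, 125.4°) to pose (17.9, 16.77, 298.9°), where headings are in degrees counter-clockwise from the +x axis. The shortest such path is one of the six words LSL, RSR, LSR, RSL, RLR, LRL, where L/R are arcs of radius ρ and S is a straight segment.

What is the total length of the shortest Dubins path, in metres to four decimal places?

5.7711 m

Let ψ = atan2(Δy, Δx) = atan2(0.86, 1.13) = 37.2734° be the start→goal bearing.
Normalize: d = |goal − start| / ρ = 1.420035/1.07 = 1.327136, α = (θ_start − ψ) mod 360° = 88.1266° = 1.538100 rad, β = (θ_goal − ψ) mod 360° = 261.6266° = 4.566246 rad.
Common terms: sin α = 0.999466, cos α = 0.032691, sin β = -0.989340, cos β = -0.145623, cos(α−β) = -0.993572, d² = 1.761289. Work in radians in the unit-radius frame; every candidate has L = ρ·(t + p + q).
LSL: p² = 2 + d² − 2cos(α−β) + 2d(sin α − sin β) = 11.027263; p = √p² = 3.320732; φ = atan2(cos β − cos α, d + sin α − sin β) = -0.053723 rad; t = (φ − α) mod 2π = 4.691363 rad, q = (β − φ) mod 2π = 4.619969 rad → L = 1.07·(4.691363 + 3.320732 + 4.619969) = 1.07·12.632064 = 13.516308 m
RSR: p² = 2 + d² − 2cos(α−β) + 2d(sin β − sin α) = 0.469603; p = √p² = 0.685276; φ = atan2(cos α − cos β, d − sin α + sin β) = 2.878355 rad; t = (α − φ) mod 2π = 4.942930 rad, q = (φ − β) mod 2π = 4.595294 rad → L = 1.07·(4.942930 + 0.685276 + 4.595294) = 1.07·10.223500 = 10.939145 m
LSR: p² = d² − 2 + 2cos(α−β) + 2d(sin α + sin β) = -2.198979 < 0 → infeasible
RSL: p² = d² − 2 + 2cos(α−β) − 2d(sin α + sin β) = -2.252730 < 0 → infeasible
RLR: c = (6 − d² + 2cos(α−β) + 2d(sin α − sin β))/8 = 0.941300; p = 2π − arccos c = 5.938849 rad; φ = atan2(cos α − cos β, d − sin α + sin β) = 2.878355 rad; t = (α − φ + p/2) mod 2π = 1.629169 rad, q = (α − β − t + p) mod 2π = 1.281533 rad → L = 1.07·(1.629169 + 5.938849 + 1.281533) = 1.07·8.849551 = 9.469020 m
LRL: c = (6 − d² + 2cos(α−β) − 2d(sin α − sin β))/8 = -0.378408; p = 2π − arccos c = 4.324313 rad; φ = atan2(cos β − cos α, d + sin α − sin β) = -0.053723 rad; t = (φ − α + p/2) mod 2π = 0.570334 rad, q = (β − α − t + p) mod 2π = 0.498940 rad → L = 1.07·(0.570334 + 4.324313 + 0.498940) = 1.07·5.393588 = 5.771139 m
Shortest: LRL with L = 5.771139 m ≈ 5.7711 m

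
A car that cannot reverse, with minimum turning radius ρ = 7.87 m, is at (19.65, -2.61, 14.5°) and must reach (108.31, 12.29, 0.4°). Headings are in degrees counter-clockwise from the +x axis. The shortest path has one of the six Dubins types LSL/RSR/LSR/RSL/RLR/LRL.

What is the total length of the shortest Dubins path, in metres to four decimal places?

89.9095 m

Let ψ = atan2(Δy, Δx) = atan2(14.90, 88.66) = 9.5399° be the start→goal bearing.
Normalize: d = |goal − start| / ρ = 89.903313/7.87 = 11.423547, α = (θ_start − ψ) mod 360° = 4.9601° = 0.086571 rad, β = (θ_goal − ψ) mod 360° = 350.8601° = 6.123665 rad.
Common terms: sin α = 0.086463, cos α = 0.996255, sin β = -0.158845, cos β = 0.987304, cos(α−β) = 0.969872, d² = 130.497419. Work in radians in the unit-radius frame; every candidate has L = ρ·(t + p + q).
LSL: p² = 2 + d² − 2cos(α−β) + 2d(sin α − sin β) = 136.162242; p = √p² = 11.668858; φ = atan2(cos β − cos α, d + sin α − sin β) = -0.000767 rad; t = (φ − α) mod 2π = 6.195847 rad, q = (β − φ) mod 2π = 6.124432 rad → L = 7.87·(6.195847 + 11.668858 + 6.124432) = 7.87·23.989137 = 188.794508 m
RSR: p² = 2 + d² − 2cos(α−β) + 2d(sin β − sin α) = 124.953108; p = √p² = 11.178243; φ = atan2(cos α − cos β, d − sin α + sin β) = 0.000801 rad; t = (α − φ) mod 2π = 0.085770 rad, q = (φ − β) mod 2π = 0.160321 rad → L = 7.87·(0.085770 + 11.178243 + 0.160321) = 7.87·11.424334 = 89.909509 m
LSR: p² = d² − 2 + 2cos(α−β) + 2d(sin α + sin β) = 128.783443; p = √p² = 11.348279; φ = atan2(−cos α − cos β, d + sin α + sin β) − atan2(−2, p) = 0.001449 rad; t = (φ − α) mod 2π = 6.198063 rad, q = (φ − β) mod 2π = 0.160969 rad → L = 7.87·(6.198063 + 11.348279 + 0.160969) = 7.87·17.707312 = 139.356542 m
RSL: p² = d² − 2 + 2cos(α−β) − 2d(sin α + sin β) = 132.090883; p = √p² = 11.493080; φ = atan2(cos α + cos β, d − sin α − sin β) − atan2(2, p) = -0.001430 rad; t = (α − φ) mod 2π = 0.088001 rad, q = (β − φ) mod 2π = 6.125095 rad → L = 7.87·(0.088001 + 11.493080 + 6.125095) = 7.87·17.706176 = 139.347606 m
RLR: c = (6 − d² + 2cos(α−β) + 2d(sin α − sin β))/8 = -14.619139, |c| > 1 → infeasible
LRL: c = (6 − d² + 2cos(α−β) − 2d(sin α − sin β))/8 = -16.020280, |c| > 1 → infeasible
Shortest: RSR with L = 89.909509 m ≈ 89.9095 m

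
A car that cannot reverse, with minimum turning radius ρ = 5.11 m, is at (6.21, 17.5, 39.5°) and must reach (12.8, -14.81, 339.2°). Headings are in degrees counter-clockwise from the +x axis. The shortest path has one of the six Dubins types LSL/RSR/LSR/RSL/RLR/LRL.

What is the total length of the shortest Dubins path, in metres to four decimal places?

Let ψ = atan2(Δy, Δx) = atan2(-32.31, 6.59) = -78.4720° be the start→goal bearing.
Normalize: d = |goal − start| / ρ = 32.975206/5.11 = 6.453074, α = (θ_start − ψ) mod 360° = 117.9720° = 2.058999 rad, β = (θ_goal − ψ) mod 360° = 57.6720° = 1.006566 rad.
Common terms: sin α = 0.883177, cos α = -0.469040, sin β = 0.845000, cos β = 0.534766, cos(α−β) = 0.495459, d² = 41.642158. Work in radians in the unit-radius frame; every candidate has L = ρ·(t + p + q).
LSL: p² = 2 + d² − 2cos(α−β) + 2d(sin α − sin β) = 43.143954; p = √p² = 6.568406; φ = atan2(cos β − cos α, d + sin α − sin β) = 0.153424 rad; t = (φ − α) mod 2π = 4.377610 rad, q = (β − φ) mod 2π = 0.853141 rad → L = 5.11·(4.377610 + 6.568406 + 0.853141) = 5.11·11.799158 = 60.293695 m
RSR: p² = 2 + d² − 2cos(α−β) + 2d(sin β − sin α) = 42.158527; p = √p² = 6.492960; φ = atan2(cos α − cos β, d − sin α + sin β) = -0.155222 rad; t = (α − φ) mod 2π = 2.214221 rad, q = (φ − β) mod 2π = 5.121398 rad → L = 5.11·(2.214221 + 6.492960 + 5.121398) = 5.11·13.828579 = 70.664037 m
LSR: p² = d² − 2 + 2cos(α−β) + 2d(sin α + sin β) = 62.937188; p = √p² = 7.933296; φ = atan2(−cos α − cos β, d + sin α + sin β) − atan2(−2, p) = 0.238923 rad; t = (φ − α) mod 2π = 4.463108 rad, q = (φ − β) mod 2π = 5.515542 rad → L = 5.11·(4.463108 + 7.933296 + 5.515542) = 5.11·17.911946 = 91.530046 m
RSL: p² = d² − 2 + 2cos(α−β) − 2d(sin α + sin β) = 18.328963; p = √p² = 4.281234; φ = atan2(cos α + cos β, d − sin α − sin β) − atan2(2, p) = -0.423118 rad; t = (α − φ) mod 2π = 2.482118 rad, q = (β − φ) mod 2π = 1.429684 rad → L = 5.11·(2.482118 + 4.281234 + 1.429684) = 5.11·8.193036 = 41.866415 m
RLR: c = (6 − d² + 2cos(α−β) + 2d(sin α − sin β))/8 = -4.269816, |c| > 1 → infeasible
LRL: c = (6 − d² + 2cos(α−β) − 2d(sin α − sin β))/8 = -4.392994, |c| > 1 → infeasible
Shortest: RSL with L = 41.866415 m ≈ 41.8664 m

41.8664 m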